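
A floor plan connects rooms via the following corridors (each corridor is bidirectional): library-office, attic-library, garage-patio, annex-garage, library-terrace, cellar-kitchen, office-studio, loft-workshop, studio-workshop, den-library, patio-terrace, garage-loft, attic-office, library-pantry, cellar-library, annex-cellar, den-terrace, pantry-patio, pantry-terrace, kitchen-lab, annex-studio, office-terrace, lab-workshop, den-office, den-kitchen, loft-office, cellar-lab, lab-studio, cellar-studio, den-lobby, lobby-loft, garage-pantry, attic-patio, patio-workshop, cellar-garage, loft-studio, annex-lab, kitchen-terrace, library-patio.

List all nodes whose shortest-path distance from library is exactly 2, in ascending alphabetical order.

annex, garage, kitchen, lab, lobby, loft, studio, workshop

Level 0: library
Level 1: attic, cellar, den, office, pantry, patio, terrace
Level 2: annex, garage, kitchen, lab, lobby, loft, studio, workshop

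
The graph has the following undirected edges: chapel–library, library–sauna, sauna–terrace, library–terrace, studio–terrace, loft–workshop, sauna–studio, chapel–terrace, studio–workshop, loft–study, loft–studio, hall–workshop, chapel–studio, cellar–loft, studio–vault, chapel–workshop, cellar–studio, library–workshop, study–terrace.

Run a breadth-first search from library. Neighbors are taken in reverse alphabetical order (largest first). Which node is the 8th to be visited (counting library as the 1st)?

Visit library; enqueue workshop, terrace, sauna, chapel → queue [workshop, terrace, sauna, chapel]
Visit workshop; enqueue studio, loft, hall → queue [terrace, sauna, chapel, studio, loft, hall]
Visit terrace; enqueue study → queue [sauna, chapel, studio, loft, hall, study]
Visit sauna → queue [chapel, studio, loft, hall, study]
Visit chapel → queue [studio, loft, hall, study]
Visit studio; enqueue vault, cellar → queue [loft, hall, study, vault, cellar]
Visit loft → queue [hall, study, vault, cellar]
Visit hall → queue [study, vault, cellar]
Visit study → queue [vault, cellar]
Visit vault → queue [cellar]
Visit cellar → queue []

Visit order: library, workshop, terrace, sauna, chapel, studio, loft, hall, study, vault, cellar

hall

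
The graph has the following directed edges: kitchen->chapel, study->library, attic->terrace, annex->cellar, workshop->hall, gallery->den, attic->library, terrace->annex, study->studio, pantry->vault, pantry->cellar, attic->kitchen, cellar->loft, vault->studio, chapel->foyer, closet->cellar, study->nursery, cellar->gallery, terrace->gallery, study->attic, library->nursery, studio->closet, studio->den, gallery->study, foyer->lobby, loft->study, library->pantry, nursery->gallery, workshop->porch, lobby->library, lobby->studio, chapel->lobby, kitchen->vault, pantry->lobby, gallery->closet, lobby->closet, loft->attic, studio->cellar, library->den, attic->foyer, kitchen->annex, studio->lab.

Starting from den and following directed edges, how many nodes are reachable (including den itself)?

BFS from den visits: den
Reachable nodes: 1 of 22 total.

1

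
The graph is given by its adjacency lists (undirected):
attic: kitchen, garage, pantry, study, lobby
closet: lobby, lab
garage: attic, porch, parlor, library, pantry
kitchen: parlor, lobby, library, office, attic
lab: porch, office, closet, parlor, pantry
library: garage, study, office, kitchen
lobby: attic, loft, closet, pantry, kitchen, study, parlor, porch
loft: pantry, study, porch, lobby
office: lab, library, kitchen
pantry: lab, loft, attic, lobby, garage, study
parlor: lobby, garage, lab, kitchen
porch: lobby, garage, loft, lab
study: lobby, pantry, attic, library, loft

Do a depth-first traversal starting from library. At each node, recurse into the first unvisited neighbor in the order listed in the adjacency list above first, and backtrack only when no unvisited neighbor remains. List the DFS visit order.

Visit library
library → garage
garage → attic
attic → kitchen
kitchen → parlor
parlor → lobby
lobby → loft
loft → pantry
pantry → lab
lab → porch
lab → office
lab → closet
pantry → study

library, garage, attic, kitchen, parlor, lobby, loft, pantry, lab, porch, office, closet, study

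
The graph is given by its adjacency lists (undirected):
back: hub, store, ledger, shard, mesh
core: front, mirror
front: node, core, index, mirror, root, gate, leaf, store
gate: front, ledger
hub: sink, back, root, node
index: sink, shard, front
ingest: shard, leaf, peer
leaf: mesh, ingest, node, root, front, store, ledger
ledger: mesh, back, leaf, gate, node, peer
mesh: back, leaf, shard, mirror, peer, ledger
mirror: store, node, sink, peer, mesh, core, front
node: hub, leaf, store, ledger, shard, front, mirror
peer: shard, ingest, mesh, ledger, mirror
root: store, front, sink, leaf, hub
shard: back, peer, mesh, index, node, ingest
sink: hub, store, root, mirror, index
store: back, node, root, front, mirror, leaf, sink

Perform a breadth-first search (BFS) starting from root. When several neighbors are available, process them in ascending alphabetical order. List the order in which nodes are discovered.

Visit root; enqueue front, hub, leaf, sink, store → queue [front, hub, leaf, sink, store]
Visit front; enqueue core, gate, index, mirror, node → queue [hub, leaf, sink, store, core, gate, index, mirror, node]
Visit hub; enqueue back → queue [leaf, sink, store, core, gate, index, mirror, node, back]
Visit leaf; enqueue ingest, ledger, mesh → queue [sink, store, core, gate, index, mirror, node, back, ingest, ledger, mesh]
Visit sink → queue [store, core, gate, index, mirror, node, back, ingest, ledger, mesh]
Visit store → queue [core, gate, index, mirror, node, back, ingest, ledger, mesh]
Visit core → queue [gate, index, mirror, node, back, ingest, ledger, mesh]
Visit gate → queue [index, mirror, node, back, ingest, ledger, mesh]
Visit index; enqueue shard → queue [mirror, node, back, ingest, ledger, mesh, shard]
Visit mirror; enqueue peer → queue [node, back, ingest, ledger, mesh, shard, peer]
Visit node → queue [back, ingest, ledger, mesh, shard, peer]
Visit back → queue [ingest, ledger, mesh, shard, peer]
Visit ingest → queue [ledger, mesh, shard, peer]
Visit ledger → queue [mesh, shard, peer]
Visit mesh → queue [shard, peer]
Visit shard → queue [peer]
Visit peer → queue []

root -> front -> hub -> leaf -> sink -> store -> core -> gate -> index -> mirror -> node -> back -> ingest -> ledger -> mesh -> shard -> peer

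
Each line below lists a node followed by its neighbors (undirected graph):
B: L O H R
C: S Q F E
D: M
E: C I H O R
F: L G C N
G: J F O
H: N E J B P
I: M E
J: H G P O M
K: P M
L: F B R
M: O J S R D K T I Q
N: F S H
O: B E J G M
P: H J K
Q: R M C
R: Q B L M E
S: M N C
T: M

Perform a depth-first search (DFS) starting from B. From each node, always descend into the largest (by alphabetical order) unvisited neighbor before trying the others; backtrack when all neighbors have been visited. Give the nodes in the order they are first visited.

B R Q M T S N H P K J O G F L C E I D

Visit B
B → R
R → Q
Q → M
M → T
M → S
S → N
N → H
H → P
P → K
P → J
J → O
O → G
G → F
F → L
F → C
C → E
E → I
M → D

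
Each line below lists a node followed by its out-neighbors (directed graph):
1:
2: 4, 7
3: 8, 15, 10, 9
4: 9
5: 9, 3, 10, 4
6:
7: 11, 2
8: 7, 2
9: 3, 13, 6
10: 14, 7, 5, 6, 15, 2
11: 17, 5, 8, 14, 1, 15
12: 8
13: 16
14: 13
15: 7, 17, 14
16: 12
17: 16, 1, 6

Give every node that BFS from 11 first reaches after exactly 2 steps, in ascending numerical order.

Level 0: 11
Level 1: 1, 5, 8, 14, 15, 17
Level 2: 2, 3, 4, 6, 7, 9, 10, 13, 16
Level 3: 12

2, 3, 4, 6, 7, 9, 10, 13, 16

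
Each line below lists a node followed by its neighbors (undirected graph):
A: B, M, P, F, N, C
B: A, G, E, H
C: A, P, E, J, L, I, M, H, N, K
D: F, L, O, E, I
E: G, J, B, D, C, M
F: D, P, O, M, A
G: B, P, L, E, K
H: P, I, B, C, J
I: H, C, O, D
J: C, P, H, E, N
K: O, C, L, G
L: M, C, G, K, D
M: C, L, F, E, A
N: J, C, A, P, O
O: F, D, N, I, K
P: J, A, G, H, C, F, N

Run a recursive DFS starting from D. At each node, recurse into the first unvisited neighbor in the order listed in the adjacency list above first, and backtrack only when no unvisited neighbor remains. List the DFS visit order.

D, F, P, J, C, A, B, G, L, M, E, K, O, N, I, H

Visit D
D → F
F → P
P → J
J → C
C → A
A → B
B → G
G → L
L → M
M → E
L → K
K → O
O → N
O → I
I → H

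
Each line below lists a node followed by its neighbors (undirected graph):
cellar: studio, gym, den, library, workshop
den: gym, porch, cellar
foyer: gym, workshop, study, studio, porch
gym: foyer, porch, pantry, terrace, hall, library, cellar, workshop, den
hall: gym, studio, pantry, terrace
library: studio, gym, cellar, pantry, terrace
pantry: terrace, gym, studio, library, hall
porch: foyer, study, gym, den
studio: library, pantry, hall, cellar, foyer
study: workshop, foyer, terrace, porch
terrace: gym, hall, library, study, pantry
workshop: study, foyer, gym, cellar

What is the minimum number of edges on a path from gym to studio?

2

Level 0: gym
Level 1: cellar, den, foyer, hall, library, pantry, porch, terrace, workshop
Level 2: studio, study
studio first appears at level 2.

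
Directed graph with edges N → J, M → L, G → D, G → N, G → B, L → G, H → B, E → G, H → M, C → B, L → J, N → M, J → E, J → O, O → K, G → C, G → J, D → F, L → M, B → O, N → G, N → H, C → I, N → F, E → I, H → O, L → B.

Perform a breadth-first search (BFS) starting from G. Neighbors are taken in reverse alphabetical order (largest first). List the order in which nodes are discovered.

G N J D C B M H F O E I L K

Visit G; enqueue N, J, D, C, B → queue [N, J, D, C, B]
Visit N; enqueue M, H, F → queue [J, D, C, B, M, H, F]
Visit J; enqueue O, E → queue [D, C, B, M, H, F, O, E]
Visit D → queue [C, B, M, H, F, O, E]
Visit C; enqueue I → queue [B, M, H, F, O, E, I]
Visit B → queue [M, H, F, O, E, I]
Visit M; enqueue L → queue [H, F, O, E, I, L]
Visit H → queue [F, O, E, I, L]
Visit F → queue [O, E, I, L]
Visit O; enqueue K → queue [E, I, L, K]
Visit E → queue [I, L, K]
Visit I → queue [L, K]
Visit L → queue [K]
Visit K → queue []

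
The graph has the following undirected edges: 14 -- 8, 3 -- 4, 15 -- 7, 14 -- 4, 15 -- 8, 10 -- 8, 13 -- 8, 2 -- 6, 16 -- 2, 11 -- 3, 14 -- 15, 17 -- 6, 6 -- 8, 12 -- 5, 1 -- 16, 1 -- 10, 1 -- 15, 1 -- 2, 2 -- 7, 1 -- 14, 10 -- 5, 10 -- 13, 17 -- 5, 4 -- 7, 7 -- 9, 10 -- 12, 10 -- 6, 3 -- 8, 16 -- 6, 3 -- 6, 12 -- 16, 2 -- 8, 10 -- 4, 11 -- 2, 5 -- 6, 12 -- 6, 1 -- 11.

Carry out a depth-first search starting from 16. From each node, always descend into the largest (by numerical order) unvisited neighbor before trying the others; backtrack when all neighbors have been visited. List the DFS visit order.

Visit 16
16 → 12
12 → 10
10 → 13
13 → 8
8 → 15
15 → 14
14 → 4
4 → 7
7 → 9
7 → 2
2 → 11
11 → 3
3 → 6
6 → 17
17 → 5
11 → 1

16, 12, 10, 13, 8, 15, 14, 4, 7, 9, 2, 11, 3, 6, 17, 5, 1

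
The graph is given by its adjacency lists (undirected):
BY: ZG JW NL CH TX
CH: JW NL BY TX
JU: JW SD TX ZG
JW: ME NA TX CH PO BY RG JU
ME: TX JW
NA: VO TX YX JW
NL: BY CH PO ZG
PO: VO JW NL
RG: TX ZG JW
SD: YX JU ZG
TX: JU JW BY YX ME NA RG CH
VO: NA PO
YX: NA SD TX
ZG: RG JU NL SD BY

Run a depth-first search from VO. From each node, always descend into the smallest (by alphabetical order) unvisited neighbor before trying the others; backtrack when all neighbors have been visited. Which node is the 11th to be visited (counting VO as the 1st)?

YX

Visit VO
VO → NA
NA → JW
JW → BY
BY → CH
CH → NL
NL → PO
NL → ZG
ZG → JU
JU → SD
SD → YX
YX → TX
TX → ME
TX → RG

Visit order: VO, NA, JW, BY, CH, NL, PO, ZG, JU, SD, YX, TX, ME, RG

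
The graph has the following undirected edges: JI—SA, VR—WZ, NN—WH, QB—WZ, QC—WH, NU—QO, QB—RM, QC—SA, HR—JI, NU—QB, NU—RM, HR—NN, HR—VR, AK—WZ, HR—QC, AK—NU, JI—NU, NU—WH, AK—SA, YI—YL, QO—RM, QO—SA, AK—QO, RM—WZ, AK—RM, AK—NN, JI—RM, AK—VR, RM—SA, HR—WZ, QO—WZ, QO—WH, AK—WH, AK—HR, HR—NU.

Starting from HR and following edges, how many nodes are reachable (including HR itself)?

BFS from HR visits: HR, AK, JI, NN, NU, QC, VR, WZ, QO, RM, SA, WH, QB
Reachable nodes: 13 of 15 total.

13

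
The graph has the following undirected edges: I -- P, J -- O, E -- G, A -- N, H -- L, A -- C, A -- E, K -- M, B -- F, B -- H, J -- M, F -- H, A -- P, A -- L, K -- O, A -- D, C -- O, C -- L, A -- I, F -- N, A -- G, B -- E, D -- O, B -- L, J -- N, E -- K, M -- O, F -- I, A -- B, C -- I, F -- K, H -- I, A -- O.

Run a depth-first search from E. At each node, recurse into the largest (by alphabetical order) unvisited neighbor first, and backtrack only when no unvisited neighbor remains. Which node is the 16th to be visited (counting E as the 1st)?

D

Visit E
E → K
K → O
O → M
M → J
J → N
N → F
F → I
I → P
P → A
A → L
L → H
H → B
L → C
A → G
A → D

Visit order: E, K, O, M, J, N, F, I, P, A, L, H, B, C, G, D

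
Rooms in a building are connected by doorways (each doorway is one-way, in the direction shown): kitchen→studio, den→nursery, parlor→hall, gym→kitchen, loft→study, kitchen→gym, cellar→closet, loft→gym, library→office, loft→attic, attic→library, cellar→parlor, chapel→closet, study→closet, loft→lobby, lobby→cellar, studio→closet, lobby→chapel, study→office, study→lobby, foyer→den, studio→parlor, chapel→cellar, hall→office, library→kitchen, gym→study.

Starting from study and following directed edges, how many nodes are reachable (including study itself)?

BFS from study visits: study, office, lobby, closet, chapel, cellar, parlor, hall
Reachable nodes: 8 of 17 total.

8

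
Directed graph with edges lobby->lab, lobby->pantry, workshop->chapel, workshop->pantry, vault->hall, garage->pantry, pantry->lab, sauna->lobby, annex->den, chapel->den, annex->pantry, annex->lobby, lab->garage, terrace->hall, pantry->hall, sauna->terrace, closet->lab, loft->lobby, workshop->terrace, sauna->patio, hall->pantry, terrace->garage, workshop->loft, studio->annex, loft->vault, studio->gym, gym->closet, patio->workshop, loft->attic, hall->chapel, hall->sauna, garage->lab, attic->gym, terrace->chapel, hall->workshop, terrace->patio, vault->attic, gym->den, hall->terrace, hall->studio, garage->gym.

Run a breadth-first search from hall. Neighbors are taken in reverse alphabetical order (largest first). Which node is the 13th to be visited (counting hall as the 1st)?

lobby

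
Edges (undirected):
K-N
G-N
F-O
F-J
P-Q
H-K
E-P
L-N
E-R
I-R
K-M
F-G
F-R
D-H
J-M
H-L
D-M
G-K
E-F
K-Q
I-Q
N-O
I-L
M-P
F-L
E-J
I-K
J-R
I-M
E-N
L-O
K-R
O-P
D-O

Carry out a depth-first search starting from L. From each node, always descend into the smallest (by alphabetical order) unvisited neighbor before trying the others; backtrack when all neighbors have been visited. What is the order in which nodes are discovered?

Visit L
L → F
F → E
E → J
J → M
M → D
D → H
H → K
K → G
G → N
N → O
O → P
P → Q
Q → I
I → R

L -> F -> E -> J -> M -> D -> H -> K -> G -> N -> O -> P -> Q -> I -> R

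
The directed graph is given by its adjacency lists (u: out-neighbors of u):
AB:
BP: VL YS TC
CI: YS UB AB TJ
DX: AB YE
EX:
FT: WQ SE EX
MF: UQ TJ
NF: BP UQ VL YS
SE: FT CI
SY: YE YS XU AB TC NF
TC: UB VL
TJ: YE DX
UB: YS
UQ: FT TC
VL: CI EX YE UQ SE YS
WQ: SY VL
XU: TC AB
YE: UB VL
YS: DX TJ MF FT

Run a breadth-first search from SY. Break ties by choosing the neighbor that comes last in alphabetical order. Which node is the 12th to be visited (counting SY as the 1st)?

VL

Visit SY; enqueue YS, YE, XU, TC, NF, AB → queue [YS, YE, XU, TC, NF, AB]
Visit YS; enqueue TJ, MF, FT, DX → queue [YE, XU, TC, NF, AB, TJ, MF, FT, DX]
Visit YE; enqueue VL, UB → queue [XU, TC, NF, AB, TJ, MF, FT, DX, VL, UB]
Visit XU → queue [TC, NF, AB, TJ, MF, FT, DX, VL, UB]
Visit TC → queue [NF, AB, TJ, MF, FT, DX, VL, UB]
Visit NF; enqueue UQ, BP → queue [AB, TJ, MF, FT, DX, VL, UB, UQ, BP]
Visit AB → queue [TJ, MF, FT, DX, VL, UB, UQ, BP]
Visit TJ → queue [MF, FT, DX, VL, UB, UQ, BP]
Visit MF → queue [FT, DX, VL, UB, UQ, BP]
Visit FT; enqueue WQ, SE, EX → queue [DX, VL, UB, UQ, BP, WQ, SE, EX]
Visit DX → queue [VL, UB, UQ, BP, WQ, SE, EX]
Visit VL; enqueue CI → queue [UB, UQ, BP, WQ, SE, EX, CI]
Visit UB → queue [UQ, BP, WQ, SE, EX, CI]
Visit UQ → queue [BP, WQ, SE, EX, CI]
Visit BP → queue [WQ, SE, EX, CI]
Visit WQ → queue [SE, EX, CI]
Visit SE → queue [EX, CI]
Visit EX → queue [CI]
Visit CI → queue []

Visit order: SY, YS, YE, XU, TC, NF, AB, TJ, MF, FT, DX, VL, UB, UQ, BP, WQ, SE, EX, CI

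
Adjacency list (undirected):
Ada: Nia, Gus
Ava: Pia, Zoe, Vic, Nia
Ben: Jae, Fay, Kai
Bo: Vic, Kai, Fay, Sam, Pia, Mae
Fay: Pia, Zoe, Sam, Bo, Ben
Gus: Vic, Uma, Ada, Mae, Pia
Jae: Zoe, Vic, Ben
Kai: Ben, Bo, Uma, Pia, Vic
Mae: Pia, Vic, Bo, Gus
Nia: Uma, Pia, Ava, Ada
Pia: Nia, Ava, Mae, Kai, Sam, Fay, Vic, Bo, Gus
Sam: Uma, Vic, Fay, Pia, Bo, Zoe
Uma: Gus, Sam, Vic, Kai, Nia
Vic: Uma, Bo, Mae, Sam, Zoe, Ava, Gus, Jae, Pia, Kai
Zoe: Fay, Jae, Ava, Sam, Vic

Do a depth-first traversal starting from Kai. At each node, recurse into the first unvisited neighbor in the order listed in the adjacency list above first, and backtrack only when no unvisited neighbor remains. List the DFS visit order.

Visit Kai
Kai → Ben
Ben → Jae
Jae → Zoe
Zoe → Fay
Fay → Pia
Pia → Nia
Nia → Uma
Uma → Gus
Gus → Vic
Vic → Bo
Bo → Sam
Bo → Mae
Vic → Ava
Gus → Ada

Kai, Ben, Jae, Zoe, Fay, Pia, Nia, Uma, Gus, Vic, Bo, Sam, Mae, Ava, Ada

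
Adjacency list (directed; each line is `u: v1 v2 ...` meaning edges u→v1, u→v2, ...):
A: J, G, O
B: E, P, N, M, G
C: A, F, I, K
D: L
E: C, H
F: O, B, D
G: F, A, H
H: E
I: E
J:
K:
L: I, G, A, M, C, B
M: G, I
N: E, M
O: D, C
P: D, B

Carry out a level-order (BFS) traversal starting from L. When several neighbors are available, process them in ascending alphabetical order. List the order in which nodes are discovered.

Visit L; enqueue A, B, C, G, I, M → queue [A, B, C, G, I, M]
Visit A; enqueue J, O → queue [B, C, G, I, M, J, O]
Visit B; enqueue E, N, P → queue [C, G, I, M, J, O, E, N, P]
Visit C; enqueue F, K → queue [G, I, M, J, O, E, N, P, F, K]
Visit G; enqueue H → queue [I, M, J, O, E, N, P, F, K, H]
Visit I → queue [M, J, O, E, N, P, F, K, H]
Visit M → queue [J, O, E, N, P, F, K, H]
Visit J → queue [O, E, N, P, F, K, H]
Visit O; enqueue D → queue [E, N, P, F, K, H, D]
Visit E → queue [N, P, F, K, H, D]
Visit N → queue [P, F, K, H, D]
Visit P → queue [F, K, H, D]
Visit F → queue [K, H, D]
Visit K → queue [H, D]
Visit H → queue [D]
Visit D → queue []

L -> A -> B -> C -> G -> I -> M -> J -> O -> E -> N -> P -> F -> K -> H -> D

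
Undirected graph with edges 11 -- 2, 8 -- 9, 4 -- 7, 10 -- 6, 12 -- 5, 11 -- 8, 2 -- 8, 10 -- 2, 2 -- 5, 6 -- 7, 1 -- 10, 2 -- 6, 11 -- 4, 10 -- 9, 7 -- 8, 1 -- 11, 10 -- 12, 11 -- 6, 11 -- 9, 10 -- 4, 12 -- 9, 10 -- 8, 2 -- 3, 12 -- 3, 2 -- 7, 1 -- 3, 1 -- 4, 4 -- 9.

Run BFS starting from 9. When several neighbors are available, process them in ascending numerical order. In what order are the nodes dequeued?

9 -> 4 -> 8 -> 10 -> 11 -> 12 -> 1 -> 7 -> 2 -> 6 -> 3 -> 5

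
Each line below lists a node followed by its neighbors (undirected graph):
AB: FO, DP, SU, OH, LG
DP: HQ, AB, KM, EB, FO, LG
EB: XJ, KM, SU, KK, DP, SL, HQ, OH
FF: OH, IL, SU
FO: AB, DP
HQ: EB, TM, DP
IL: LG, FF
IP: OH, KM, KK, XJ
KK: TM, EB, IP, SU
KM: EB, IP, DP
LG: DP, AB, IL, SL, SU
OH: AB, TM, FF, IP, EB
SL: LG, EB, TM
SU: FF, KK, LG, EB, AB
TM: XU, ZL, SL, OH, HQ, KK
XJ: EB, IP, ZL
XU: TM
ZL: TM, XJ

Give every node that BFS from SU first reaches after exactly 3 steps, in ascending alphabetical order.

XU, ZL

Level 0: SU
Level 1: AB, EB, FF, KK, LG
Level 2: DP, FO, HQ, IL, IP, KM, OH, SL, TM, XJ
Level 3: XU, ZL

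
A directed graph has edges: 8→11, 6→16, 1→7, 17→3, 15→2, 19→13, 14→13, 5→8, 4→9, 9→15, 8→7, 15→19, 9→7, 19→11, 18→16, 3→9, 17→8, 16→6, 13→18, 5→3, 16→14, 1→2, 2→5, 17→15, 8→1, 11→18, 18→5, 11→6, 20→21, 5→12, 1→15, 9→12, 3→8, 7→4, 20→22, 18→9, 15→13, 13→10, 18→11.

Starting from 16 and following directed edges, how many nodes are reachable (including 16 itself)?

18

BFS from 16 visits: 16, 14, 6, 13, 18, 10, 11, 9, 5, 15, 12, 7, 8, 3, 19, 2, 4, 1
Reachable nodes: 18 of 22 total.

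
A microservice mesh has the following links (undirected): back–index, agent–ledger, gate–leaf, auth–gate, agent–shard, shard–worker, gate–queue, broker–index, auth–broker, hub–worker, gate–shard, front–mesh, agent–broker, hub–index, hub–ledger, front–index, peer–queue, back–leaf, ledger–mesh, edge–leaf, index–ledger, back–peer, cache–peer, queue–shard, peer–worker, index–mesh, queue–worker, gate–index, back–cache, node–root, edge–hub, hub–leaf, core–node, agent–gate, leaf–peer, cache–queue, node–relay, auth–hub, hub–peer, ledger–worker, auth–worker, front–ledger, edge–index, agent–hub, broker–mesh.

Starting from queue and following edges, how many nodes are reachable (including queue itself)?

BFS from queue visits: queue, cache, gate, peer, shard, worker, back, agent, auth, index, leaf, hub, ledger, broker, edge, front, mesh
Reachable nodes: 17 of 21 total.

17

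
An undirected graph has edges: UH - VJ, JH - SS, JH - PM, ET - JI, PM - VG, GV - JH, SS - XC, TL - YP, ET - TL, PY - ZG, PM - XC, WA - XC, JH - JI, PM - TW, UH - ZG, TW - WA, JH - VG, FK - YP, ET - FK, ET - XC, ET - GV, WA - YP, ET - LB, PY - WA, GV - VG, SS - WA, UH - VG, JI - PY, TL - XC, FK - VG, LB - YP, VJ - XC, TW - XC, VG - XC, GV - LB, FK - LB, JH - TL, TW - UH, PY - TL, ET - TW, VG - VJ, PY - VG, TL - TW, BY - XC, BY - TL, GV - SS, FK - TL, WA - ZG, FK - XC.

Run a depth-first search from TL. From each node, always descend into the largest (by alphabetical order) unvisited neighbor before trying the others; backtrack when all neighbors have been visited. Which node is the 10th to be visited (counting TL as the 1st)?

Visit TL
TL → YP
YP → WA
WA → ZG
ZG → UH
UH → VJ
VJ → XC
XC → VG
VG → PY
PY → JI
JI → JH
JH → SS
SS → GV
GV → LB
LB → FK
FK → ET
ET → TW
TW → PM
XC → BY

Visit order: TL, YP, WA, ZG, UH, VJ, XC, VG, PY, JI, JH, SS, GV, LB, FK, ET, TW, PM, BY

JI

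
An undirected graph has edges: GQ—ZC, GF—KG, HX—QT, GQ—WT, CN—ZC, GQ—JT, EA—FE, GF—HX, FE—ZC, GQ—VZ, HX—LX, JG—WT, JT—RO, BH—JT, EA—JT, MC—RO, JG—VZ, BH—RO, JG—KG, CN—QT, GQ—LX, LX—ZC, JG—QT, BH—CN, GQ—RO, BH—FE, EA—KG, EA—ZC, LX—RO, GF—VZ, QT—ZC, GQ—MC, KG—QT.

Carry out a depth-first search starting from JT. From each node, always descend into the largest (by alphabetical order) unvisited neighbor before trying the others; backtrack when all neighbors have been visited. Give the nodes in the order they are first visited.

JT, RO, MC, GQ, ZC, QT, KG, JG, WT, VZ, GF, HX, LX, EA, FE, BH, CN

Visit JT
JT → RO
RO → MC
MC → GQ
GQ → ZC
ZC → QT
QT → KG
KG → JG
JG → WT
JG → VZ
VZ → GF
GF → HX
HX → LX
KG → EA
EA → FE
FE → BH
BH → CN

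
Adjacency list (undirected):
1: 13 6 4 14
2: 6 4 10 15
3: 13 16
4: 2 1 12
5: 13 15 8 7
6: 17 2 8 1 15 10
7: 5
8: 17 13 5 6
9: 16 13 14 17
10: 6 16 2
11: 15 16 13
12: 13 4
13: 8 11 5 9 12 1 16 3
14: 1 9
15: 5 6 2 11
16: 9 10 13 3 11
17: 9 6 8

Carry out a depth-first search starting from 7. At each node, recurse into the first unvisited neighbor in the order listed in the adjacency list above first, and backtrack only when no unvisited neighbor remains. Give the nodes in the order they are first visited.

Visit 7
7 → 5
5 → 13
13 → 8
8 → 17
17 → 9
9 → 16
16 → 10
10 → 6
6 → 2
2 → 4
4 → 1
1 → 14
4 → 12
2 → 15
15 → 11
16 → 3

7, 5, 13, 8, 17, 9, 16, 10, 6, 2, 4, 1, 14, 12, 15, 11, 3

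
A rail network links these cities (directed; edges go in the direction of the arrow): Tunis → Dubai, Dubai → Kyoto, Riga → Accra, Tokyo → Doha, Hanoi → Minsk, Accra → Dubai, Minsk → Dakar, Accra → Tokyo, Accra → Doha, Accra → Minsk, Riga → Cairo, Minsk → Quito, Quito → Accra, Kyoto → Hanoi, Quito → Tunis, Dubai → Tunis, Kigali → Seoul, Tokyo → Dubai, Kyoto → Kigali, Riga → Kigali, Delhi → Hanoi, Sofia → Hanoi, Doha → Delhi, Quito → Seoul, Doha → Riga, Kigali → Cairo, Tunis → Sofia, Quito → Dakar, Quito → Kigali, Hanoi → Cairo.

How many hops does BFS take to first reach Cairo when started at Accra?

3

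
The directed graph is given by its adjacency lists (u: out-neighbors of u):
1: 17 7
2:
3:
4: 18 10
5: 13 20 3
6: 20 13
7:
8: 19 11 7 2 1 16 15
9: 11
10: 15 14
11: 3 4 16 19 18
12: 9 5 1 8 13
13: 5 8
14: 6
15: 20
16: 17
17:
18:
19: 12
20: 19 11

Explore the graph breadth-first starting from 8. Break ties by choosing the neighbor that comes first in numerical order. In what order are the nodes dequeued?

Visit 8; enqueue 1, 2, 7, 11, 15, 16, 19 → queue [1, 2, 7, 11, 15, 16, 19]
Visit 1; enqueue 17 → queue [2, 7, 11, 15, 16, 19, 17]
Visit 2 → queue [7, 11, 15, 16, 19, 17]
Visit 7 → queue [11, 15, 16, 19, 17]
Visit 11; enqueue 3, 4, 18 → queue [15, 16, 19, 17, 3, 4, 18]
Visit 15; enqueue 20 → queue [16, 19, 17, 3, 4, 18, 20]
Visit 16 → queue [19, 17, 3, 4, 18, 20]
Visit 19; enqueue 12 → queue [17, 3, 4, 18, 20, 12]
Visit 17 → queue [3, 4, 18, 20, 12]
Visit 3 → queue [4, 18, 20, 12]
Visit 4; enqueue 10 → queue [18, 20, 12, 10]
Visit 18 → queue [20, 12, 10]
Visit 20 → queue [12, 10]
Visit 12; enqueue 5, 9, 13 → queue [10, 5, 9, 13]
Visit 10; enqueue 14 → queue [5, 9, 13, 14]
Visit 5 → queue [9, 13, 14]
Visit 9 → queue [13, 14]
Visit 13 → queue [14]
Visit 14; enqueue 6 → queue [6]
Visit 6 → queue []

8 1 2 7 11 15 16 19 17 3 4 18 20 12 10 5 9 13 14 6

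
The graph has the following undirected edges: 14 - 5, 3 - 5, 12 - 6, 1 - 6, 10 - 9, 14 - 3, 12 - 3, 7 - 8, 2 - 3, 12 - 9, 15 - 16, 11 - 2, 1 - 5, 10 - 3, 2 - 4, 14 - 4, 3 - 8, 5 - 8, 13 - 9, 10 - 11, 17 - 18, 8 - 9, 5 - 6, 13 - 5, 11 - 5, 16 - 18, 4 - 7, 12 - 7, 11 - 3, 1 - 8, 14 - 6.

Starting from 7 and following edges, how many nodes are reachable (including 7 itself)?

14

BFS from 7 visits: 7, 12, 8, 4, 9, 6, 3, 5, 1, 14, 2, 13, 10, 11
Reachable nodes: 14 of 18 total.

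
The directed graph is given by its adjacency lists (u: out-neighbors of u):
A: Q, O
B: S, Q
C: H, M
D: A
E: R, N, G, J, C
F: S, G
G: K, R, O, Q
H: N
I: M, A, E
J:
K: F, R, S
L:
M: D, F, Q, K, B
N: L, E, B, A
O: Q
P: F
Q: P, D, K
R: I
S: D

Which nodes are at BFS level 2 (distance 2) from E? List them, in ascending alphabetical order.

Level 0: E
Level 1: C, G, J, N, R
Level 2: A, B, H, I, K, L, M, O, Q
Level 3: D, F, P, S

A, B, H, I, K, L, M, O, Q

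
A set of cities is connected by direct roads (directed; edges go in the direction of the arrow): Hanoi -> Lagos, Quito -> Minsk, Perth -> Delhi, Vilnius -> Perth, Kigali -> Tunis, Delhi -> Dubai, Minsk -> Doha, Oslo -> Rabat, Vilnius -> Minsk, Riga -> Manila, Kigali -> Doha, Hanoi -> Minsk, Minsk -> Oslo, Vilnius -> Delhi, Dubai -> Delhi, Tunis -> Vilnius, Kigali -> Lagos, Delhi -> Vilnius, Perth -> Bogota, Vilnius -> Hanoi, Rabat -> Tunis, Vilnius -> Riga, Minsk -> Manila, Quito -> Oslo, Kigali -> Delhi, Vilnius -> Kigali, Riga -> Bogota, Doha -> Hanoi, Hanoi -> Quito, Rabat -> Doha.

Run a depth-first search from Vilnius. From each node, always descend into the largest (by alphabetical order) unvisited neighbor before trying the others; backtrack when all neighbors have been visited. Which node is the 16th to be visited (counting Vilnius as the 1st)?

Visit Vilnius
Vilnius → Riga
Riga → Manila
Riga → Bogota
Vilnius → Perth
Perth → Delhi
Delhi → Dubai
Vilnius → Minsk
Minsk → Oslo
Oslo → Rabat
Rabat → Tunis
Rabat → Doha
Doha → Hanoi
Hanoi → Quito
Hanoi → Lagos
Vilnius → Kigali

Visit order: Vilnius, Riga, Manila, Bogota, Perth, Delhi, Dubai, Minsk, Oslo, Rabat, Tunis, Doha, Hanoi, Quito, Lagos, Kigali

Kigali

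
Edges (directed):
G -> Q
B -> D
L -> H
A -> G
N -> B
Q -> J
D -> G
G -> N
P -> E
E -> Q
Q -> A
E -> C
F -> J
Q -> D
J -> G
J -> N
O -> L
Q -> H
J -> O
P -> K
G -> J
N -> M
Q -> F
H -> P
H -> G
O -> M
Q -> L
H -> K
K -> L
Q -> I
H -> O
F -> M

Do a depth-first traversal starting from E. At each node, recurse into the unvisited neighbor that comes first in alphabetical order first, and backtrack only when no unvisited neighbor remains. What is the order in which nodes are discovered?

Visit E
E → C
E → Q
Q → A
A → G
G → J
J → N
N → B
B → D
N → M
J → O
O → L
L → H
H → K
H → P
Q → F
Q → I

E -> C -> Q -> A -> G -> J -> N -> B -> D -> M -> O -> L -> H -> K -> P -> F -> I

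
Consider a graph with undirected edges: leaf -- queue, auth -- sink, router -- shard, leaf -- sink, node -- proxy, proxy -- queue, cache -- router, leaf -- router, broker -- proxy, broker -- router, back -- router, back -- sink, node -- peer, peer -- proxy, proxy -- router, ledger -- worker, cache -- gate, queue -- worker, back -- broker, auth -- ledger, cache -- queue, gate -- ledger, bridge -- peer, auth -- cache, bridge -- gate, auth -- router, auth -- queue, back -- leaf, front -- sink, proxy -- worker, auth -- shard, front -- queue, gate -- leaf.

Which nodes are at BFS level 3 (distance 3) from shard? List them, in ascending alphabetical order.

front, gate, node, peer, worker

Level 0: shard
Level 1: auth, router
Level 2: back, broker, cache, leaf, ledger, proxy, queue, sink
Level 3: front, gate, node, peer, worker
Level 4: bridge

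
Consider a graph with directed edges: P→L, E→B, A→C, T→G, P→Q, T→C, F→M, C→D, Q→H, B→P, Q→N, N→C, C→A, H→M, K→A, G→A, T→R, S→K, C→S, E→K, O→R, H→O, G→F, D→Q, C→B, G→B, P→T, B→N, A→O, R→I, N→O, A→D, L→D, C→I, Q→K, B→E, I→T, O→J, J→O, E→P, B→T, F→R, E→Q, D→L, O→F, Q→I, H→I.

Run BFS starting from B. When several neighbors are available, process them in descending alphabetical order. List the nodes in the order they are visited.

Visit B; enqueue T, P, N, E → queue [T, P, N, E]
Visit T; enqueue R, G, C → queue [P, N, E, R, G, C]
Visit P; enqueue Q, L → queue [N, E, R, G, C, Q, L]
Visit N; enqueue O → queue [E, R, G, C, Q, L, O]
Visit E; enqueue K → queue [R, G, C, Q, L, O, K]
Visit R; enqueue I → queue [G, C, Q, L, O, K, I]
Visit G; enqueue F, A → queue [C, Q, L, O, K, I, F, A]
Visit C; enqueue S, D → queue [Q, L, O, K, I, F, A, S, D]
Visit Q; enqueue H → queue [L, O, K, I, F, A, S, D, H]
Visit L → queue [O, K, I, F, A, S, D, H]
Visit O; enqueue J → queue [K, I, F, A, S, D, H, J]
Visit K → queue [I, F, A, S, D, H, J]
Visit I → queue [F, A, S, D, H, J]
Visit F; enqueue M → queue [A, S, D, H, J, M]
Visit A → queue [S, D, H, J, M]
Visit S → queue [D, H, J, M]
Visit D → queue [H, J, M]
Visit H → queue [J, M]
Visit J → queue [M]
Visit M → queue []

B, T, P, N, E, R, G, C, Q, L, O, K, I, F, A, S, D, H, J, M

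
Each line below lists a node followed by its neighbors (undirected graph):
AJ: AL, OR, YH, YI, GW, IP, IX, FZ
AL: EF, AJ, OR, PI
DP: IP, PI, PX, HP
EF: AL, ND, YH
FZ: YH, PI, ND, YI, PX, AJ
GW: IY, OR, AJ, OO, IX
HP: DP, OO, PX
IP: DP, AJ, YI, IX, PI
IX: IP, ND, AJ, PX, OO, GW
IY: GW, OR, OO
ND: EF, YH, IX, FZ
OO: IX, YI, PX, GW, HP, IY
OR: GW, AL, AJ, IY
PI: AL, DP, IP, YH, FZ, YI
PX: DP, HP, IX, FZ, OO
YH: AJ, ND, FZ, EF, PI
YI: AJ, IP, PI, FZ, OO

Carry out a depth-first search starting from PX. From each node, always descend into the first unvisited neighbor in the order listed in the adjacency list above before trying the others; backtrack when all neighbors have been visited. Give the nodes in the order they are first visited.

Visit PX
PX → DP
DP → IP
IP → AJ
AJ → AL
AL → EF
EF → ND
ND → YH
YH → FZ
FZ → PI
PI → YI
YI → OO
OO → IX
IX → GW
GW → IY
IY → OR
OO → HP

PX DP IP AJ AL EF ND YH FZ PI YI OO IX GW IY OR HP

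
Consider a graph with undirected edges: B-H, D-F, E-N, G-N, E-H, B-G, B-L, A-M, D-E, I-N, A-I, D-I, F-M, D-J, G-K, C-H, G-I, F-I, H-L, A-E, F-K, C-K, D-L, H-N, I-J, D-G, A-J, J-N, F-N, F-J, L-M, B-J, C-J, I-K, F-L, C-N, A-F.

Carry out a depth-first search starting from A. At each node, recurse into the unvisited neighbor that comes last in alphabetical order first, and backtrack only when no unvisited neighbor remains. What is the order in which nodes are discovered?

Visit A
A → M
M → L
L → H
H → N
N → J
J → I
I → K
K → G
G → D
D → F
D → E
G → B
K → C

A -> M -> L -> H -> N -> J -> I -> K -> G -> D -> F -> E -> B -> C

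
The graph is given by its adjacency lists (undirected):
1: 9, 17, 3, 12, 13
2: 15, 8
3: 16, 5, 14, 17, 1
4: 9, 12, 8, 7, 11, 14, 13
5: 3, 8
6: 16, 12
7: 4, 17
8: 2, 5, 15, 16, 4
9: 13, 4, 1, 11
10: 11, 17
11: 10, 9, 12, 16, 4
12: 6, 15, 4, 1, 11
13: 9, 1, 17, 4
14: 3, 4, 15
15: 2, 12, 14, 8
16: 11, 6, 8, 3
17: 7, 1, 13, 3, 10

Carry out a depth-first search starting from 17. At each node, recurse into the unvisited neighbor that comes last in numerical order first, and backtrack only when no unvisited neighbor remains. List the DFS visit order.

Visit 17
17 → 13
13 → 9
9 → 11
11 → 16
16 → 8
8 → 15
15 → 14
14 → 4
4 → 12
12 → 6
12 → 1
1 → 3
3 → 5
4 → 7
15 → 2
11 → 10

17, 13, 9, 11, 16, 8, 15, 14, 4, 12, 6, 1, 3, 5, 7, 2, 10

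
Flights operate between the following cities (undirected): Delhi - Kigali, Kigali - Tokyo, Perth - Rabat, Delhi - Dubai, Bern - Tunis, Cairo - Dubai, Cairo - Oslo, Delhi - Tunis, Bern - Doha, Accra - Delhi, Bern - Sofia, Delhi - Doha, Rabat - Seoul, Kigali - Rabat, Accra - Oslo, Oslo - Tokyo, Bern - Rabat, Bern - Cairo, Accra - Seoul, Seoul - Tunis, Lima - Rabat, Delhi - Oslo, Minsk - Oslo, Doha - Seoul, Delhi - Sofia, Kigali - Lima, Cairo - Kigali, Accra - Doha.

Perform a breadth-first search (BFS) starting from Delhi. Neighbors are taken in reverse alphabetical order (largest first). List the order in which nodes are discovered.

Delhi → Tunis → Sofia → Oslo → Kigali → Dubai → Doha → Accra → Seoul → Bern → Tokyo → Minsk → Cairo → Rabat → Lima → Perth

Visit Delhi; enqueue Tunis, Sofia, Oslo, Kigali, Dubai, Doha, Accra → queue [Tunis, Sofia, Oslo, Kigali, Dubai, Doha, Accra]
Visit Tunis; enqueue Seoul, Bern → queue [Sofia, Oslo, Kigali, Dubai, Doha, Accra, Seoul, Bern]
Visit Sofia → queue [Oslo, Kigali, Dubai, Doha, Accra, Seoul, Bern]
Visit Oslo; enqueue Tokyo, Minsk, Cairo → queue [Kigali, Dubai, Doha, Accra, Seoul, Bern, Tokyo, Minsk, Cairo]
Visit Kigali; enqueue Rabat, Lima → queue [Dubai, Doha, Accra, Seoul, Bern, Tokyo, Minsk, Cairo, Rabat, Lima]
Visit Dubai → queue [Doha, Accra, Seoul, Bern, Tokyo, Minsk, Cairo, Rabat, Lima]
Visit Doha → queue [Accra, Seoul, Bern, Tokyo, Minsk, Cairo, Rabat, Lima]
Visit Accra → queue [Seoul, Bern, Tokyo, Minsk, Cairo, Rabat, Lima]
Visit Seoul → queue [Bern, Tokyo, Minsk, Cairo, Rabat, Lima]
Visit Bern → queue [Tokyo, Minsk, Cairo, Rabat, Lima]
Visit Tokyo → queue [Minsk, Cairo, Rabat, Lima]
Visit Minsk → queue [Cairo, Rabat, Lima]
Visit Cairo → queue [Rabat, Lima]
Visit Rabat; enqueue Perth → queue [Lima, Perth]
Visit Lima → queue [Perth]
Visit Perth → queue []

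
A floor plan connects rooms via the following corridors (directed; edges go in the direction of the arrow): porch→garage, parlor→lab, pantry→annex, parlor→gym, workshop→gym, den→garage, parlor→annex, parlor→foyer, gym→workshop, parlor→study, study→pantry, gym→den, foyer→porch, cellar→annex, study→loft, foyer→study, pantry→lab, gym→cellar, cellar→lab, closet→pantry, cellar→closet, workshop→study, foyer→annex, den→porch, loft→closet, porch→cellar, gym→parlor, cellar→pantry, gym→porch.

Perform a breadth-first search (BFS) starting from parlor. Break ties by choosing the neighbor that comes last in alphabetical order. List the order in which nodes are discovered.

Visit parlor; enqueue study, lab, gym, foyer, annex → queue [study, lab, gym, foyer, annex]
Visit study; enqueue pantry, loft → queue [lab, gym, foyer, annex, pantry, loft]
Visit lab → queue [gym, foyer, annex, pantry, loft]
Visit gym; enqueue workshop, porch, den, cellar → queue [foyer, annex, pantry, loft, workshop, porch, den, cellar]
Visit foyer → queue [annex, pantry, loft, workshop, porch, den, cellar]
Visit annex → queue [pantry, loft, workshop, porch, den, cellar]
Visit pantry → queue [loft, workshop, porch, den, cellar]
Visit loft; enqueue closet → queue [workshop, porch, den, cellar, closet]
Visit workshop → queue [porch, den, cellar, closet]
Visit porch; enqueue garage → queue [den, cellar, closet, garage]
Visit den → queue [cellar, closet, garage]
Visit cellar → queue [closet, garage]
Visit closet → queue [garage]
Visit garage → queue []

parlor study lab gym foyer annex pantry loft workshop porch den cellar closet garage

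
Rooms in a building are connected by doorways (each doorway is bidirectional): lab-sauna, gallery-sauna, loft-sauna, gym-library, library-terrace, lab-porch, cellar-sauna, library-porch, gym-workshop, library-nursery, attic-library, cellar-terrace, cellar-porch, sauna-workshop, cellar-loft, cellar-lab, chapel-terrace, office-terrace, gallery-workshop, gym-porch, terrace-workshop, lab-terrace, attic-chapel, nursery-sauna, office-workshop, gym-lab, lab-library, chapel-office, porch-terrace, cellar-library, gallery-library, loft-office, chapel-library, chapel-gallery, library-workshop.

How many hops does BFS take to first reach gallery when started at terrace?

2

Level 0: terrace
Level 1: cellar, chapel, lab, library, office, porch, workshop
Level 2: attic, gallery, gym, loft, nursery, sauna
gallery first appears at level 2.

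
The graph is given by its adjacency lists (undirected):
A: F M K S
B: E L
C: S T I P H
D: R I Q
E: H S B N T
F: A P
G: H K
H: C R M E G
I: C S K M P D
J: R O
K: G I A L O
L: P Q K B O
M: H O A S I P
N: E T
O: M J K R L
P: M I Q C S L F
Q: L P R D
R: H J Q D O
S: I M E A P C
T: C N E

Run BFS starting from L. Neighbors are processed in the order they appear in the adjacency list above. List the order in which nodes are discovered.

L → P → Q → K → B → O → M → I → C → S → F → R → D → G → A → E → J → H → T → N

Visit L; enqueue P, Q, K, B, O → queue [P, Q, K, B, O]
Visit P; enqueue M, I, C, S, F → queue [Q, K, B, O, M, I, C, S, F]
Visit Q; enqueue R, D → queue [K, B, O, M, I, C, S, F, R, D]
Visit K; enqueue G, A → queue [B, O, M, I, C, S, F, R, D, G, A]
Visit B; enqueue E → queue [O, M, I, C, S, F, R, D, G, A, E]
Visit O; enqueue J → queue [M, I, C, S, F, R, D, G, A, E, J]
Visit M; enqueue H → queue [I, C, S, F, R, D, G, A, E, J, H]
Visit I → queue [C, S, F, R, D, G, A, E, J, H]
Visit C; enqueue T → queue [S, F, R, D, G, A, E, J, H, T]
Visit S → queue [F, R, D, G, A, E, J, H, T]
Visit F → queue [R, D, G, A, E, J, H, T]
Visit R → queue [D, G, A, E, J, H, T]
Visit D → queue [G, A, E, J, H, T]
Visit G → queue [A, E, J, H, T]
Visit A → queue [E, J, H, T]
Visit E; enqueue N → queue [J, H, T, N]
Visit J → queue [H, T, N]
Visit H → queue [T, N]
Visit T → queue [N]
Visit N → queue []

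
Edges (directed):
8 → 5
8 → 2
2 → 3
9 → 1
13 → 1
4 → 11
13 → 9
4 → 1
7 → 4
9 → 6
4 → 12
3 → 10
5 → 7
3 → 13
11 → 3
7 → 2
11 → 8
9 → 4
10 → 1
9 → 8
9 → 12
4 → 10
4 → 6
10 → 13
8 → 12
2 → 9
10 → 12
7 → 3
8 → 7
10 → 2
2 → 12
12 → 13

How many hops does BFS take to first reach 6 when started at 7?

2

Level 0: 7
Level 1: 2, 3, 4
Level 2: 1, 6, 9, 10, 11, 12, 13
Level 3: 8
Level 4: 5
6 first appears at level 2.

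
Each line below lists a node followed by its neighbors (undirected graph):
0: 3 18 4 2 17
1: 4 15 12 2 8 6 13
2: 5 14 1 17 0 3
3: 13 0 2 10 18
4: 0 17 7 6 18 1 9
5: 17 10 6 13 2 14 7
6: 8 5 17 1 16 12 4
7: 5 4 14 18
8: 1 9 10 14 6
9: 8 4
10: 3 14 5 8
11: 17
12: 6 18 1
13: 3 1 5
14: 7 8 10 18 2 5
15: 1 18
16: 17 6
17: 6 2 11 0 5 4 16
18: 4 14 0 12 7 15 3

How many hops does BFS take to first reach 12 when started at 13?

2

Level 0: 13
Level 1: 1, 3, 5
Level 2: 0, 2, 4, 6, 7, 8, 10, 12, 14, 15, 17, 18
Level 3: 9, 11, 16
12 first appears at level 2.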